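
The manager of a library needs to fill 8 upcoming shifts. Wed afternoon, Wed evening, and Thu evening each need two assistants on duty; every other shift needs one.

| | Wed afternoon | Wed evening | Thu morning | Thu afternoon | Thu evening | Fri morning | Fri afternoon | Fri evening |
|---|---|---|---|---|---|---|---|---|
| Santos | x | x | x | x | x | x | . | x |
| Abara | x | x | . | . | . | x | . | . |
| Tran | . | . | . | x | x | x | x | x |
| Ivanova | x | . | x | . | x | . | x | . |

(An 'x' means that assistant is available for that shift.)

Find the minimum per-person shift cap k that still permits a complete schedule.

3

With 4 assistants and 11 worker-slots to fill, someone must work at least ⌈11/4⌉ = 3 shifts, so k ≥ 3.
k = 3 works: Wed afternoon→Abara+Ivanova, Wed evening→Santos+Abara, Thu morning→Santos, Thu afternoon→Santos, Thu evening→Tran+Ivanova, Fri morning→Abara, Fri afternoon→Tran, Fri evening→Tran.
Loads: Santos 3, Abara 3, Tran 3, Ivanova 2 — all ≤ 3.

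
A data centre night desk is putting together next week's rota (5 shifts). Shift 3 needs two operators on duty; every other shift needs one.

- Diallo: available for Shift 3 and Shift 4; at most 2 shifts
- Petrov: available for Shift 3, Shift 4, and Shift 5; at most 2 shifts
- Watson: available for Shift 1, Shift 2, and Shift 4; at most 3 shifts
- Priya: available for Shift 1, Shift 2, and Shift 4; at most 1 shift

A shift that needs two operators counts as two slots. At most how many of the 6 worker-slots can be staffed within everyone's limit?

6

Total capacity across all operators is 2+2+3+1 = 8, and 6 slots are needed, so at most 6 can be filled.
An assignment achieving 6: Shift 1→Watson, Shift 2→Watson, Shift 3→Diallo+Petrov, Shift 4→Diallo, Shift 5→Petrov.
Loads: Diallo 2/2, Petrov 2/2, Watson 2/3, Priya 0/1.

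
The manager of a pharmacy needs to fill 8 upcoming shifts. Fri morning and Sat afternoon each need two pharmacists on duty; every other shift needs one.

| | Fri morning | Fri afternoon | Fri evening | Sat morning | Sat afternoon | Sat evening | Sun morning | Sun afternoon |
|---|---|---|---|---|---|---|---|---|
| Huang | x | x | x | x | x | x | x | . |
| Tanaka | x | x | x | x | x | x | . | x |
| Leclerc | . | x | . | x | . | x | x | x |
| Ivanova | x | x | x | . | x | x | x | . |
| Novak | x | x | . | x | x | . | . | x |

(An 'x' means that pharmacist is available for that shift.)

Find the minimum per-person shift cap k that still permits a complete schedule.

With 5 pharmacists and 10 worker-slots to fill, someone must work at least ⌈10/5⌉ = 2 shifts, so k ≥ 2.
k = 2 works: Fri morning→Ivanova+Novak, Fri afternoon→Leclerc, Fri evening→Huang, Sat morning→Tanaka, Sat afternoon→Ivanova+Novak, Sat evening→Leclerc, Sun morning→Huang, Sun afternoon→Tanaka.
Loads: Huang 2, Tanaka 2, Leclerc 2, Ivanova 2, Novak 2 — all ≤ 2.

2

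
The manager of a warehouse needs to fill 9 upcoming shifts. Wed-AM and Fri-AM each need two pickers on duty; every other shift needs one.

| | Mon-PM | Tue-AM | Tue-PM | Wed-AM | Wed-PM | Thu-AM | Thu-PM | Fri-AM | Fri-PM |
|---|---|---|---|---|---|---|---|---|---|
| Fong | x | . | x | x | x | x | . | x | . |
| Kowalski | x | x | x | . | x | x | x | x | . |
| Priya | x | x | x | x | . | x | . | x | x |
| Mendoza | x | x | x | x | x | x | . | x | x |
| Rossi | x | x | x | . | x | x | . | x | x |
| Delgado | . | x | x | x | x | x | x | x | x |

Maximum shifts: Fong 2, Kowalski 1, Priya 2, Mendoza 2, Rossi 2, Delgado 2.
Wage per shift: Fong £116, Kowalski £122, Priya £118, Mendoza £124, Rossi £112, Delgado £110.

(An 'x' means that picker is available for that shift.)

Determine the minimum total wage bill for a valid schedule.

Picking the cheapest available picker for each shift independently would cost £1220, but that ignores the shift limits.
An optimal schedule: Mon-PM→Fong, Tue-AM→Priya, Tue-PM→Mendoza, Wed-AM→Mendoza+Delgado, Wed-PM→Fong, Thu-AM→Rossi, Thu-PM→Kowalski, Fri-AM→Rossi+Delgado, Fri-PM→Priya.
Total: 116 + 118 + 124 + 124 + 110 + 116 + 112 + 122 + 112 + 110 + 118 = £1282.

£1282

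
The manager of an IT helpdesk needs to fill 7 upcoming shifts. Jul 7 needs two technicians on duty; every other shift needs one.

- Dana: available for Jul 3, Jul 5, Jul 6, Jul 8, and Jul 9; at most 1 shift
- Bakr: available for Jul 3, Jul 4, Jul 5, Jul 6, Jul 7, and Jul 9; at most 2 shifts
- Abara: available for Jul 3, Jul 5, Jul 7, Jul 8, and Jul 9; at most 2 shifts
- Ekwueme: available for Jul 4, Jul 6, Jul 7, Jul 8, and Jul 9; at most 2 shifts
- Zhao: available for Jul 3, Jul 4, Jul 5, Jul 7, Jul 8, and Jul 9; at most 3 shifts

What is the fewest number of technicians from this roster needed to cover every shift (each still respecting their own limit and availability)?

4

8 slots to fill and no one can take more than 3, so at least ⌈8/3⌉ = 3 technicians are needed.
Any 3 technicians together have capacity at most 3+2+2 = 7 < 8 slots, so 3 can never suffice.
Dana, Bakr, Abara, and Zhao alone can cover everything: Jul 3→Zhao, Jul 4→Bakr, Jul 5→Zhao, Jul 6→Dana, Jul 7→Bakr+Abara, Jul 8→Abara, Jul 9→Zhao.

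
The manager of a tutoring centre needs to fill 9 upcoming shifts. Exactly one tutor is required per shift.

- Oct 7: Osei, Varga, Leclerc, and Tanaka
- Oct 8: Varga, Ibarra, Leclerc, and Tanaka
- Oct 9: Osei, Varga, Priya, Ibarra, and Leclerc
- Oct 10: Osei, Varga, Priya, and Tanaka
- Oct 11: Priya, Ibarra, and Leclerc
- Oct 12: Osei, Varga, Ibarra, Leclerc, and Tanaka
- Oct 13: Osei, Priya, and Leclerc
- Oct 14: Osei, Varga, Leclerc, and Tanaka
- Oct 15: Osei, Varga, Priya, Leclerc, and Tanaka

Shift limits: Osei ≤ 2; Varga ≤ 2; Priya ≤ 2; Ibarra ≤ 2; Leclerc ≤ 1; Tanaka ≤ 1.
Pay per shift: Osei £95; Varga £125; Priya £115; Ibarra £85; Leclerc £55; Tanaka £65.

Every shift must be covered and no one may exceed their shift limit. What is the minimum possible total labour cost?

Picking the cheapest available tutor for each shift independently would cost £505, but that ignores the shift limits.
An optimal schedule: Oct 7→Tanaka, Oct 8→Ibarra, Oct 9→Priya, Oct 10→Osei, Oct 11→Leclerc, Oct 12→Ibarra, Oct 13→Osei, Oct 14→Varga, Oct 15→Priya.
Total: 65 + 85 + 115 + 95 + 55 + 85 + 95 + 125 + 115 = £835.

£835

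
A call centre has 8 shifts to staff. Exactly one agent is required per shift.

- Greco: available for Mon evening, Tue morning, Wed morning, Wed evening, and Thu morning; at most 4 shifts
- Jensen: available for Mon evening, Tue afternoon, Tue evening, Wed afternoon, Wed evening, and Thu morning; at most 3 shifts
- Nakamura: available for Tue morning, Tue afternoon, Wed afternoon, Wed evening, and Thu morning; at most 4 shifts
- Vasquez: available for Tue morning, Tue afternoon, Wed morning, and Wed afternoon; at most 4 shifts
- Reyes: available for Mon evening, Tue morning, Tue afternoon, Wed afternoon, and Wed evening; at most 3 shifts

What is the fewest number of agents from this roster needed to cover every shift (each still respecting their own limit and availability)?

3

8 slots to fill and no one can take more than 4, so at least ⌈8/4⌉ = 2 agents are needed.
No set of 2 agents can cover every shift (each such set leaves at least one shift with no one available or exceeds a cap).
Greco, Jensen, and Nakamura alone can cover everything: Mon evening→Greco, Tue morning→Greco, Tue afternoon→Jensen, Tue evening→Jensen, Wed morning→Greco, Wed afternoon→Jensen, Wed evening→Greco, Thu morning→Nakamura.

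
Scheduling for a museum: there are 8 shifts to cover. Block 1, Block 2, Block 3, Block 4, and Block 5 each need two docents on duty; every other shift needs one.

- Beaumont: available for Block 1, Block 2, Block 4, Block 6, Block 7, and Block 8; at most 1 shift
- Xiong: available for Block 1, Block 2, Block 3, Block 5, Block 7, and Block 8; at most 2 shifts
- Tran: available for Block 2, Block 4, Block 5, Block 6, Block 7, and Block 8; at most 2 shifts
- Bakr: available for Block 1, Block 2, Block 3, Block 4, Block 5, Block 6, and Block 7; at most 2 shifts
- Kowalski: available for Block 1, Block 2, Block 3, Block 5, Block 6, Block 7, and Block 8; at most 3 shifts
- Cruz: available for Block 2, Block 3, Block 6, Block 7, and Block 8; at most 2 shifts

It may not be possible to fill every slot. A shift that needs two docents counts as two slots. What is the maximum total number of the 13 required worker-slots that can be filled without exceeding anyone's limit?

Total capacity across all docents is 1+2+2+2+3+2 = 12, and 13 slots are needed, so at most 12 can be filled.
An assignment achieving 12: Block 1→Xiong+Bakr, Block 2→Cruz, Block 3→Xiong+Bakr, Block 4→Beaumont+Tran, Block 5→Tran+Kowalski, Block 6→Kowalski, Block 7→Cruz, Block 8→Kowalski.
Loads: Beaumont 1/1, Xiong 2/2, Tran 2/2, Bakr 2/2, Kowalski 3/3, Cruz 2/2.

12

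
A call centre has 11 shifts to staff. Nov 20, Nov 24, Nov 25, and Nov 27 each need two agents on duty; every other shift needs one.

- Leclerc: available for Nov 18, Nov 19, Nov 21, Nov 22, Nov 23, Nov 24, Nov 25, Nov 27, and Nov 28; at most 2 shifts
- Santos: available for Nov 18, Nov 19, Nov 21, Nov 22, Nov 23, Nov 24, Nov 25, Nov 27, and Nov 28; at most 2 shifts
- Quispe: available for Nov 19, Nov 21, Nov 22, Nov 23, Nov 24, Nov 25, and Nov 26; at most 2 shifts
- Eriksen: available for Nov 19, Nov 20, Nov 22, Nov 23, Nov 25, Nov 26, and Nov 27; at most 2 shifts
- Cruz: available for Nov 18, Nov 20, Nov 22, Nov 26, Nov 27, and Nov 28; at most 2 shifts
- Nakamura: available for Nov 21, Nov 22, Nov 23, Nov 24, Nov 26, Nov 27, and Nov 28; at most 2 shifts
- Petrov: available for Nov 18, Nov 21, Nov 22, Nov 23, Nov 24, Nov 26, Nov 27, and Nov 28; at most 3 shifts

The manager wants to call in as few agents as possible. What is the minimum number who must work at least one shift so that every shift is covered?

15 slots to fill and no one can take more than 3, so at least ⌈15/3⌉ = 5 agents are needed.
Any 6 agents together have capacity at most 3+2+2+2+2+2 = 13 < 15 slots, so 6 can never suffice.
Leclerc, Santos, Quispe, Eriksen, Cruz, Nakamura, and Petrov alone can cover everything: Nov 18→Leclerc, Nov 19→Leclerc, Nov 20→Eriksen+Cruz, Nov 21→Santos, Nov 22→Petrov, Nov 23→Nakamura, Nov 24→Nakamura+Petrov, Nov 25→Quispe+Eriksen, Nov 26→Quispe, Nov 27→Cruz+Petrov, Nov 28→Santos.

7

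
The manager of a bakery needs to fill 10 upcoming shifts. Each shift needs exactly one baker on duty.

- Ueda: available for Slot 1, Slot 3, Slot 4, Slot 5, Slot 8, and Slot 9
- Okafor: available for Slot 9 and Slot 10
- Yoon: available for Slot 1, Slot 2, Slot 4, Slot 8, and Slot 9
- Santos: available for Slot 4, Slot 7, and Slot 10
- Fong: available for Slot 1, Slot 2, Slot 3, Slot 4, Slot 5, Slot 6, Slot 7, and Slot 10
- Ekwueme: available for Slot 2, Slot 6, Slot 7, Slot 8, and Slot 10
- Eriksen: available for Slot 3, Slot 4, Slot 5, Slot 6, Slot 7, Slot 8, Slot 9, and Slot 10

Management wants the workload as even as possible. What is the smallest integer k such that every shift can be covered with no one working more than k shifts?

With 7 bakers and 10 worker-slots to fill, someone must work at least ⌈10/7⌉ = 2 shifts, so k ≥ 2.
k = 2 works: Slot 1→Ueda, Slot 2→Yoon, Slot 3→Ueda, Slot 4→Santos, Slot 5→Fong, Slot 6→Fong, Slot 7→Santos, Slot 8→Yoon, Slot 9→Okafor, Slot 10→Okafor.
Loads: Ueda 2, Okafor 2, Yoon 2, Santos 2, Fong 2, Ekwueme 0, Eriksen 0 — all ≤ 2.

2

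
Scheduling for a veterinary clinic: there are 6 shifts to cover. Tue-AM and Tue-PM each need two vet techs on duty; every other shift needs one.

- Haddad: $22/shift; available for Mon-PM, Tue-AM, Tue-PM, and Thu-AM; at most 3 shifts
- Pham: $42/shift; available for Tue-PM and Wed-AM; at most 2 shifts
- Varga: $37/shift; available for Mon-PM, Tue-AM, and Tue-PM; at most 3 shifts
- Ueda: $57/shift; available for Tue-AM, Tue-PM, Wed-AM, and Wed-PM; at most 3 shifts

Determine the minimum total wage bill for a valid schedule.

$276

Wed-PM can only be covered by Ueda, so that assignment is forced.
Thu-AM can only be covered by Haddad, so that assignment is forced.
Picking the cheapest available vet tech for each shift independently would cost $261, but that ignores the shift limits.
An optimal schedule: Mon-PM→Varga, Tue-AM→Haddad+Varga, Tue-PM→Haddad+Varga, Wed-AM→Pham, Wed-PM→Ueda, Thu-AM→Haddad.
Total: 37 + 22 + 37 + 22 + 37 + 42 + 57 + 22 = $276.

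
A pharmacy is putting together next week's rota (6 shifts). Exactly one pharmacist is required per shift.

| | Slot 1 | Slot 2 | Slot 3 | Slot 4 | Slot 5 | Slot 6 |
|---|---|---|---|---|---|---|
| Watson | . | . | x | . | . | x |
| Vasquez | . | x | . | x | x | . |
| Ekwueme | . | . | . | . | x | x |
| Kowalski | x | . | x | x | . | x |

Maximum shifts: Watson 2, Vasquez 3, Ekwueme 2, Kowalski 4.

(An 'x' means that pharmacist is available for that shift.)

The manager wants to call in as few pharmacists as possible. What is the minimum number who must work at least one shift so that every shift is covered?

2

6 slots to fill and no one can take more than 4, so at least ⌈6/4⌉ = 2 pharmacists are needed.
Vasquez and Kowalski alone can cover everything: Slot 1→Kowalski, Slot 2→Vasquez, Slot 3→Kowalski, Slot 4→Vasquez, Slot 5→Vasquez, Slot 6→Kowalski.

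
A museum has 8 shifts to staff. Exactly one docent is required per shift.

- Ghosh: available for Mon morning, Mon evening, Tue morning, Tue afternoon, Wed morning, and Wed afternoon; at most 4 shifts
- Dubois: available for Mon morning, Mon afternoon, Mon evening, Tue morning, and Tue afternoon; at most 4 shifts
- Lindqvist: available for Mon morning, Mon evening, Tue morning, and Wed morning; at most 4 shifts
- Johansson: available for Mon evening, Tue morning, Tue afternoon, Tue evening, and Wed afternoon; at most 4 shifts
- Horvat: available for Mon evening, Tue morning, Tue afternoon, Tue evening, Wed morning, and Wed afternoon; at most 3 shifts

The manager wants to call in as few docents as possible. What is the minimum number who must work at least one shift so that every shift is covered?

8 slots to fill and no one can take more than 4, so at least ⌈8/4⌉ = 2 docents are needed.
No set of 2 docents can cover every shift (each such set leaves at least one shift with no one available or exceeds a cap).
Ghosh, Dubois, and Johansson alone can cover everything: Mon morning→Ghosh, Mon afternoon→Dubois, Mon evening→Ghosh, Tue morning→Dubois, Tue afternoon→Dubois, Tue evening→Johansson, Wed morning→Ghosh, Wed afternoon→Ghosh.

3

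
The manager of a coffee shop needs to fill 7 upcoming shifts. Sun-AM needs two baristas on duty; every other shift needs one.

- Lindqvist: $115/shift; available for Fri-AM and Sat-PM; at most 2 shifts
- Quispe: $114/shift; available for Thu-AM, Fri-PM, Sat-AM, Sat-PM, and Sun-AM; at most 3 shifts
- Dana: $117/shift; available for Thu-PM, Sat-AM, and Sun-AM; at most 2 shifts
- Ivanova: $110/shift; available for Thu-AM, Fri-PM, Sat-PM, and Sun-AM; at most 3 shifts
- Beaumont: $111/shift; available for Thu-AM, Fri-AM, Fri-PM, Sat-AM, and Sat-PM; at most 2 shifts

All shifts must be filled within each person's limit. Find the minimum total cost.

$897

Thu-PM can only be covered by Dana, so that assignment is forced.
Picking the cheapest available barista for each shift independently would cost $893, but that ignores the shift limits.
An optimal schedule: Thu-AM→Ivanova, Thu-PM→Dana, Fri-AM→Beaumont, Fri-PM→Ivanova, Sat-AM→Beaumont, Sat-PM→Quispe, Sun-AM→Ivanova+Quispe.
Total: 110 + 117 + 111 + 110 + 111 + 114 + 110 + 114 = $897.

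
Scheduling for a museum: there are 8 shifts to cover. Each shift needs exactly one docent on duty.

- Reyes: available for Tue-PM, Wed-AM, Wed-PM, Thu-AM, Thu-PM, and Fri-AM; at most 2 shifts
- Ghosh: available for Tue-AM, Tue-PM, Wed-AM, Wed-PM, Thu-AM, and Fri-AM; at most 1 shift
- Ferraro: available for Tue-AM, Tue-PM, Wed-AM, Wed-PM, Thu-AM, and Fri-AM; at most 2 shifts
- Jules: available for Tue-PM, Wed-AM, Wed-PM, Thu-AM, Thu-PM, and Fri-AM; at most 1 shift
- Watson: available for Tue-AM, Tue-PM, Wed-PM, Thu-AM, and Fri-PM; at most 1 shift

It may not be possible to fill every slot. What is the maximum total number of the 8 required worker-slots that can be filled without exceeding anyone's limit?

7

Total capacity across all docents is 2+1+2+1+1 = 7, and 8 slots are needed, so at most 7 can be filled.
An assignment achieving 7: Tue-AM→Ghosh, Tue-PM→Ferraro, Wed-AM→Reyes, Wed-PM→Jules, Thu-PM→Reyes, Fri-AM→Ferraro, Fri-PM→Watson.
Loads: Reyes 2/2, Ghosh 1/1, Ferraro 2/2, Jules 1/1, Watson 1/1.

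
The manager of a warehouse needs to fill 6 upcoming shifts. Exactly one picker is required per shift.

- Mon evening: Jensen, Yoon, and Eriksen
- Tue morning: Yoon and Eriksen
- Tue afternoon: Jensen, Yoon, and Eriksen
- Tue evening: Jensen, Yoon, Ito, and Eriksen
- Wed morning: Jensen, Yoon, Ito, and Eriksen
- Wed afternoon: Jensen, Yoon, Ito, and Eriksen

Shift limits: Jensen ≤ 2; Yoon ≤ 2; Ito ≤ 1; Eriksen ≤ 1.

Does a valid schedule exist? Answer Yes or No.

Yes

One valid schedule: Mon evening→Jensen, Tue morning→Yoon, Tue afternoon→Jensen, Tue evening→Yoon, Wed morning→Ito, Wed afternoon→Eriksen.
Loads: Jensen 2/2, Yoon 2/2, Ito 1/1, Eriksen 1/1 — all within limits.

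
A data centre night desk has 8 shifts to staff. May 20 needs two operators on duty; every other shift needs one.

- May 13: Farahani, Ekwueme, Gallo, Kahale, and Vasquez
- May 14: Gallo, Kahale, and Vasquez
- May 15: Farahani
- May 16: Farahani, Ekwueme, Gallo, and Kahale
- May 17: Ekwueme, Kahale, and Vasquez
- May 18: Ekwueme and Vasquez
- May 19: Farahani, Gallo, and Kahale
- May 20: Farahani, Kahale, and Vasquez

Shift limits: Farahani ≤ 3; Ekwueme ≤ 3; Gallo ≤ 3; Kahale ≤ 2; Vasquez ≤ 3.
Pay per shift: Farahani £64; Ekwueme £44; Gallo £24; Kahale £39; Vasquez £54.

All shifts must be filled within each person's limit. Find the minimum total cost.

£356

May 15 can only be covered by Farahani, so that assignment is forced.
Picking the cheapest available operator for each shift independently would cost £336, but that ignores the shift limits.
An optimal schedule: May 13→Ekwueme, May 14→Gallo, May 15→Farahani, May 16→Gallo, May 17→Kahale, May 18→Ekwueme, May 19→Gallo, May 20→Kahale+Vasquez.
Total: 44 + 24 + 64 + 24 + 39 + 44 + 24 + 39 + 54 = £356.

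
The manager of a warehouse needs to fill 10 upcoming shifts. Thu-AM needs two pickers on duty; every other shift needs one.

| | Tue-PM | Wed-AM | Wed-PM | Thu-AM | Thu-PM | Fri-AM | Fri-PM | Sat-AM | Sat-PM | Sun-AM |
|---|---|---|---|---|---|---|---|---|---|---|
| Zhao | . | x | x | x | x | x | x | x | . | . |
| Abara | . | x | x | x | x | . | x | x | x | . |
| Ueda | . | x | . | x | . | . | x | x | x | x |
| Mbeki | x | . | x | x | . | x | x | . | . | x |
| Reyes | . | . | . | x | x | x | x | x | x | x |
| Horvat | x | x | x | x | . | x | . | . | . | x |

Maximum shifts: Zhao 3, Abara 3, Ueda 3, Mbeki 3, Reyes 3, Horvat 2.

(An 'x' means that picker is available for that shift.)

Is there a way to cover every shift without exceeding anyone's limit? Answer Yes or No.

One valid schedule: Tue-PM→Mbeki, Wed-AM→Zhao, Wed-PM→Zhao, Thu-AM→Ueda+Mbeki, Thu-PM→Zhao, Fri-AM→Mbeki, Fri-PM→Abara, Sat-AM→Abara, Sat-PM→Abara, Sun-AM→Ueda.
Loads: Zhao 3/3, Abara 3/3, Ueda 2/3, Mbeki 3/3, Reyes 0/3, Horvat 0/2 — all within limits.

Yes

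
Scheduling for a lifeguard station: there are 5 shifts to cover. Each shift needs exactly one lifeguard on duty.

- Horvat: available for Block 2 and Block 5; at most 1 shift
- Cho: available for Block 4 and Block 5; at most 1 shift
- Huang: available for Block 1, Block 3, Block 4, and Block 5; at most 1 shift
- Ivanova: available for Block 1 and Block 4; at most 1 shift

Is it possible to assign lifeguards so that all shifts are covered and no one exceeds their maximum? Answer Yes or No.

No

Shifts {Block 1, Block 2, Block 3, Block 4, Block 5} need 5 worker-slots in total, but the lifeguards available for any of those shifts (Horvat, Cho, Huang, and Ivanova) can supply at most 4 among them. So no valid schedule exists.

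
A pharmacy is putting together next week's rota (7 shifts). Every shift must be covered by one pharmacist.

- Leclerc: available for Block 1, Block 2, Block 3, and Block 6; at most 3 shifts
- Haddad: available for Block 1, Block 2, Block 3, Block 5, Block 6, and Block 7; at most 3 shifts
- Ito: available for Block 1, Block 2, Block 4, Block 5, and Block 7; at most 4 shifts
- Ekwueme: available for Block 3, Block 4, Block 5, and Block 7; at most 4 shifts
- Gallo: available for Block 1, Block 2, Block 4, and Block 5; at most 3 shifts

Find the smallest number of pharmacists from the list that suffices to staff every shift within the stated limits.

7 slots to fill and no one can take more than 4, so at least ⌈7/4⌉ = 2 pharmacists are needed.
Leclerc and Ito alone can cover everything: Block 1→Leclerc, Block 2→Ito, Block 3→Leclerc, Block 4→Ito, Block 5→Ito, Block 6→Leclerc, Block 7→Ito.

2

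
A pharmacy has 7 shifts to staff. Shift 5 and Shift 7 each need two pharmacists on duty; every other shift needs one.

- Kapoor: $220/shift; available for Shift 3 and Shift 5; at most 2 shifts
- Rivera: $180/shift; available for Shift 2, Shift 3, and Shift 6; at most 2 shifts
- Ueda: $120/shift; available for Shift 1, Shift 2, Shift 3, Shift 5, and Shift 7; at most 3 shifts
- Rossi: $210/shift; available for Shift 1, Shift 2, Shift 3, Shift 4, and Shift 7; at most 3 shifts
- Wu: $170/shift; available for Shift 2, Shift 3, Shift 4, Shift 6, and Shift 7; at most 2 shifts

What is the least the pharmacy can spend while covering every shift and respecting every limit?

Shift 5 can only be covered by Kapoor and Ueda, so that assignment is forced.
Picking the cheapest available pharmacist for each shift independently would cost $1330, but that ignores the shift limits.
An optimal schedule: Shift 1→Ueda, Shift 2→Rivera, Shift 3→Rivera, Shift 4→Wu, Shift 5→Ueda+Kapoor, Shift 6→Wu, Shift 7→Ueda+Rossi.
Total: 120 + 180 + 180 + 170 + 120 + 220 + 170 + 120 + 210 = $1490.

$1490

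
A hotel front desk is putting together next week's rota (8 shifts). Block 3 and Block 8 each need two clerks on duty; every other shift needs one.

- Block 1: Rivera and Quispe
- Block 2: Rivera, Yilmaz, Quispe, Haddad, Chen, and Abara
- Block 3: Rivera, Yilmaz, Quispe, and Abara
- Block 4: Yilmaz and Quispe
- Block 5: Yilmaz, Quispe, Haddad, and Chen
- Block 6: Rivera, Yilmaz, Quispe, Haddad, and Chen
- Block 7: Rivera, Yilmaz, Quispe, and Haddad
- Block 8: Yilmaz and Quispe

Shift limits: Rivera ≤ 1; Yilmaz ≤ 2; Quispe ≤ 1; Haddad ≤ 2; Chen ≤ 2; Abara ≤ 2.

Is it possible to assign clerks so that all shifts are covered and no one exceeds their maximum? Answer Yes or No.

Total capacity is 10 and 10 slots are needed, so capacity alone doesn't rule it out.
Shifts {Block 1, Block 3, Block 4, Block 8} need 6 worker-slots in total, but the clerks available for any of those shifts (Rivera, Yilmaz, Quispe, and Abara) can supply at most 5 among them. So no valid schedule exists.

No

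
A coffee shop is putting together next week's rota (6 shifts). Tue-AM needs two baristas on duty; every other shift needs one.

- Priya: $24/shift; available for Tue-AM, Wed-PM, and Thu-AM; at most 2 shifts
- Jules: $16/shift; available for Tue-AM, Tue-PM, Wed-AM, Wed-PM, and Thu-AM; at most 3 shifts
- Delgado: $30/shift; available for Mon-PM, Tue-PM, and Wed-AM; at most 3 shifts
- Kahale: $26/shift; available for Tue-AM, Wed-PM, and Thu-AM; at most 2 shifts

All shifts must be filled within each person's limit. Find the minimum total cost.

$152

Mon-PM can only be covered by Delgado, so that assignment is forced.
Picking the cheapest available barista for each shift independently would cost $134, but that ignores the shift limits.
An optimal schedule: Mon-PM→Delgado, Tue-AM→Priya+Jules, Tue-PM→Jules, Wed-AM→Jules, Wed-PM→Priya, Thu-AM→Kahale.
Total: 30 + 24 + 16 + 16 + 16 + 24 + 26 = $152.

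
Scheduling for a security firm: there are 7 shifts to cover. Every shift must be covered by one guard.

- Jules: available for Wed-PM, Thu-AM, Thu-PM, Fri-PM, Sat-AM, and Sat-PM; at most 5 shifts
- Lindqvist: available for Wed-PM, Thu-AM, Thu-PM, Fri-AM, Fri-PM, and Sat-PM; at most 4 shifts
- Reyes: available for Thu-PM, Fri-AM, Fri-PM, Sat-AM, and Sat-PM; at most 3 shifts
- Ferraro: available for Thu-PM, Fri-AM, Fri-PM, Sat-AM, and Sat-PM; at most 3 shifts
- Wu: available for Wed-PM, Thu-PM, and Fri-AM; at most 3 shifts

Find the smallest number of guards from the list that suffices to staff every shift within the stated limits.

2

7 slots to fill and no one can take more than 5, so at least ⌈7/5⌉ = 2 guards are needed.
Jules and Lindqvist alone can cover everything: Wed-PM→Jules, Thu-AM→Jules, Thu-PM→Jules, Fri-AM→Lindqvist, Fri-PM→Jules, Sat-AM→Jules, Sat-PM→Lindqvist.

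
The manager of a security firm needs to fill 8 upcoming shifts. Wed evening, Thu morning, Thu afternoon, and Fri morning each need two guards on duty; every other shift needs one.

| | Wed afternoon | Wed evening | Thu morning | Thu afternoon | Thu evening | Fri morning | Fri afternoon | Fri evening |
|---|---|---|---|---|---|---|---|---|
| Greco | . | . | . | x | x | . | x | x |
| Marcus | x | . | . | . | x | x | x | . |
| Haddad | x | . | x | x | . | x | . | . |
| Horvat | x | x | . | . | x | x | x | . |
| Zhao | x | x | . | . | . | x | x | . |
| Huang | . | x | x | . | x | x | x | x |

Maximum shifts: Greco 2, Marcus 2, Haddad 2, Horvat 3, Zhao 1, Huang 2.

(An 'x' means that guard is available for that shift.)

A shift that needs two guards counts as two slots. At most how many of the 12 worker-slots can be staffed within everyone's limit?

Total capacity across all guards is 2+2+2+3+1+2 = 12, and 12 slots are needed, so at most 12 can be filled.
An assignment achieving 12: Wed afternoon→Marcus, Wed evening→Horvat+Zhao, Thu morning→Haddad+Huang, Thu afternoon→Greco+Haddad, Thu evening→Marcus, Fri morning→Horvat+Huang, Fri afternoon→Horvat, Fri evening→Greco.
Loads: Greco 2/2, Marcus 2/2, Haddad 2/2, Horvat 3/3, Zhao 1/1, Huang 2/2.

12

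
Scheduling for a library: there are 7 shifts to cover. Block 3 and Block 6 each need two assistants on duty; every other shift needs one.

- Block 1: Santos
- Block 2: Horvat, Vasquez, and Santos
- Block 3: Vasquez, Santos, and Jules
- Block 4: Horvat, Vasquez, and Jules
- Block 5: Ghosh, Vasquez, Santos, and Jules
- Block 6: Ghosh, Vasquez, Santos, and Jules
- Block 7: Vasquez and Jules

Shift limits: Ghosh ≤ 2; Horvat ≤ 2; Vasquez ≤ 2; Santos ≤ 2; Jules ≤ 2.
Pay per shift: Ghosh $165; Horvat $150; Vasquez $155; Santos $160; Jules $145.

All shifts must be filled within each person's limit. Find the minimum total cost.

Block 1 can only be covered by Santos, so that assignment is forced.
Picking the cheapest available assistant for each shift independently would cost $1345, but that ignores the shift limits.
An optimal schedule: Block 1→Santos, Block 2→Horvat, Block 3→Jules+Vasquez, Block 4→Horvat, Block 5→Vasquez, Block 6→Santos+Ghosh, Block 7→Jules.
Total: 160 + 150 + 145 + 155 + 150 + 155 + 160 + 165 + 145 = $1385.

$1385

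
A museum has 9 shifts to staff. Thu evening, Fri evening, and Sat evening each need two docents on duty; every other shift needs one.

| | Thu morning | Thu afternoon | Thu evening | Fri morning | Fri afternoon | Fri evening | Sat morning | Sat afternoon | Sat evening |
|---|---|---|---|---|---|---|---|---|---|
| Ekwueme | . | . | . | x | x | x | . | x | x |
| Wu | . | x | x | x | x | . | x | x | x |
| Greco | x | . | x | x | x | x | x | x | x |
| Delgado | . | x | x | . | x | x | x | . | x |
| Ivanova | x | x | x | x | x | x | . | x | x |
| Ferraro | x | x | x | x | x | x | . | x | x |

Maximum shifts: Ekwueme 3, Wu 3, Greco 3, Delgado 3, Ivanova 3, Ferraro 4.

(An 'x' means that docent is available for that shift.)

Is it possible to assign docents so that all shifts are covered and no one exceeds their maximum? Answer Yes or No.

Yes

One valid schedule: Thu morning→Greco, Thu afternoon→Wu, Thu evening→Wu+Greco, Fri morning→Ekwueme, Fri afternoon→Ekwueme, Fri evening→Greco+Delgado, Sat morning→Wu, Sat afternoon→Ekwueme, Sat evening→Delgado+Ivanova.
Loads: Ekwueme 3/3, Wu 3/3, Greco 3/3, Delgado 2/3, Ivanova 1/3, Ferraro 0/4 — all within limits.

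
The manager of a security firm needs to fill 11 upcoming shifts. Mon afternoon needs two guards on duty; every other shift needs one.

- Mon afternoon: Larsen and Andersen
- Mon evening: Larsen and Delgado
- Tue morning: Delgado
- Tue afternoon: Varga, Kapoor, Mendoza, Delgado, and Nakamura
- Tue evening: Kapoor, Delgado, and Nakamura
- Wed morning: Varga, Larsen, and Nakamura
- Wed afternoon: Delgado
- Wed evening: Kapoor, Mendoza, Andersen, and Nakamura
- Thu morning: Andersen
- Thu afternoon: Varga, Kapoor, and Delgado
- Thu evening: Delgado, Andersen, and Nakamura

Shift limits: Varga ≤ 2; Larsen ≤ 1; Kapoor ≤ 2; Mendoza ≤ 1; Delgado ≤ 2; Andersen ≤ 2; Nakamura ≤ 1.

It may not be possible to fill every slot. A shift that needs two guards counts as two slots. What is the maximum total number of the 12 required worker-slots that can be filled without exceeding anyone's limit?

Total capacity across all guards is 2+1+2+1+2+2+1 = 11, and 12 slots are needed, so at most 11 can be filled.
An assignment achieving 11: Mon afternoon→Larsen+Andersen, Tue morning→Delgado, Tue afternoon→Mendoza, Tue evening→Kapoor, Wed morning→Varga, Wed afternoon→Delgado, Wed evening→Kapoor, Thu morning→Andersen, Thu afternoon→Varga, Thu evening→Nakamura.
Loads: Varga 2/2, Larsen 1/1, Kapoor 2/2, Mendoza 1/1, Delgado 2/2, Andersen 2/2, Nakamura 1/1.

11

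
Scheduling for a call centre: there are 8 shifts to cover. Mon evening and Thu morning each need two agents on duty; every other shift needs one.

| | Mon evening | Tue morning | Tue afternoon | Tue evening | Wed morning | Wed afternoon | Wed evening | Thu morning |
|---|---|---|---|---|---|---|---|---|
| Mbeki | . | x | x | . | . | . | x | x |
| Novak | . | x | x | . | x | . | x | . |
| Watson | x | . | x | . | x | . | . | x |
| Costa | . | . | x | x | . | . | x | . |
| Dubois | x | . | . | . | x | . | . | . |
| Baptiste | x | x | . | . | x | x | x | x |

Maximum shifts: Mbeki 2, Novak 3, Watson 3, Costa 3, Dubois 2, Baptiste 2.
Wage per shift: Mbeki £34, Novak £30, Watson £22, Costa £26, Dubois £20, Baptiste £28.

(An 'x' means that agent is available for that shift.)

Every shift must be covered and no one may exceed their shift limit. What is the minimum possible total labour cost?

Tue evening can only be covered by Costa, so that assignment is forced.
Wed afternoon can only be covered by Baptiste, so that assignment is forced.
Picking the cheapest available agent for each shift independently would cost £242, but that ignores the shift limits.
An optimal schedule: Mon evening→Dubois+Watson, Tue morning→Novak, Tue afternoon→Watson, Tue evening→Costa, Wed morning→Dubois, Wed afternoon→Baptiste, Wed evening→Costa, Thu morning→Watson+Baptiste.
Total: 20 + 22 + 30 + 22 + 26 + 20 + 28 + 26 + 22 + 28 = £244.

£244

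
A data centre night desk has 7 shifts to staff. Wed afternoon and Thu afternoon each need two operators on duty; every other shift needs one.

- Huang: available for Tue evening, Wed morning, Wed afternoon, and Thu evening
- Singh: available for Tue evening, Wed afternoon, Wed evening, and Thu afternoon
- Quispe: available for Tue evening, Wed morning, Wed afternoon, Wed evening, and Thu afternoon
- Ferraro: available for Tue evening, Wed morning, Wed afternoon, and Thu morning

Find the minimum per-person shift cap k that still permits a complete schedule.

3

With 4 operators and 9 worker-slots to fill, someone must work at least ⌈9/4⌉ = 3 shifts, so k ≥ 3.
k = 3 works: Tue evening→Huang, Wed morning→Huang, Wed afternoon→Singh+Quispe, Wed evening→Singh, Thu morning→Ferraro, Thu afternoon→Singh+Quispe, Thu evening→Huang.
Loads: Huang 3, Singh 3, Quispe 2, Ferraro 1 — all ≤ 3.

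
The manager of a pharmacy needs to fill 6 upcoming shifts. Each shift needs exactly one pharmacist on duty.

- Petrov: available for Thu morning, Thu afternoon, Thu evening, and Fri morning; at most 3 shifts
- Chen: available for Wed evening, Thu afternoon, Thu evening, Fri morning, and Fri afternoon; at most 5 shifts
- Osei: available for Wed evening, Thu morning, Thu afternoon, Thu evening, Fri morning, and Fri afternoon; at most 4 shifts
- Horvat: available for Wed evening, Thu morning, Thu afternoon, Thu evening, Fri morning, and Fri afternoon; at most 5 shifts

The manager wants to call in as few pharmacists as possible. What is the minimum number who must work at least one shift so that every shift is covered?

6 slots to fill and no one can take more than 5, so at least ⌈6/5⌉ = 2 pharmacists are needed.
Petrov and Chen alone can cover everything: Wed evening→Chen, Thu morning→Petrov, Thu afternoon→Petrov, Thu evening→Petrov, Fri morning→Chen, Fri afternoon→Chen.

2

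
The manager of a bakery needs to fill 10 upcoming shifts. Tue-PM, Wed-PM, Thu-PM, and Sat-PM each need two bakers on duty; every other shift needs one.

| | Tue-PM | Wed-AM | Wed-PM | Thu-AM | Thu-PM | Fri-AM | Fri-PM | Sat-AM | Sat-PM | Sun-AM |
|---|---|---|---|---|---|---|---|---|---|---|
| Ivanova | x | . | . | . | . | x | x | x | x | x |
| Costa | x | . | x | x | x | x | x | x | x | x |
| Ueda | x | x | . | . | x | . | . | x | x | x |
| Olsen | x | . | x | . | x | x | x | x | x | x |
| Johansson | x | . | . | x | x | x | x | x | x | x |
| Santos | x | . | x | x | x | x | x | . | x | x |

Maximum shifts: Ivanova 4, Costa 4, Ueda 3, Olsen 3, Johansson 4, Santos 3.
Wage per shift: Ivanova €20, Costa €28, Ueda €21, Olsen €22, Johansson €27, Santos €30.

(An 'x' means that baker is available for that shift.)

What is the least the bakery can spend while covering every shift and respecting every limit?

Wed-AM can only be covered by Ueda, so that assignment is forced.
Picking the cheapest available baker for each shift independently would cost €303, but that ignores the shift limits.
An optimal schedule: Tue-PM→Ueda+Johansson, Wed-AM→Ueda, Wed-PM→Olsen+Costa, Thu-AM→Johansson, Thu-PM→Ueda+Olsen, Fri-AM→Ivanova, Fri-PM→Ivanova, Sat-AM→Ivanova, Sat-PM→Olsen+Johansson, Sun-AM→Ivanova.
Total: 21 + 27 + 21 + 22 + 28 + 27 + 21 + 22 + 20 + 20 + 20 + 22 + 27 + 20 = €318.

€318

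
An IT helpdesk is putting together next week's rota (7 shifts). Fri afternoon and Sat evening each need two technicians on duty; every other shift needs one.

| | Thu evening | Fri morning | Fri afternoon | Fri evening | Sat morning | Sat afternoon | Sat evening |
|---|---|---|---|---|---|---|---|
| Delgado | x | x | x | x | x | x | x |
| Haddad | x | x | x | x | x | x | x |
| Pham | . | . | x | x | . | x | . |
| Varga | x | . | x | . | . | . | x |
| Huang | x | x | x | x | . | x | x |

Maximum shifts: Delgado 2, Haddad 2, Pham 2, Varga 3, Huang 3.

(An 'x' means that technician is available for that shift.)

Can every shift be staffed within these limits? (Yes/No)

Yes

One valid schedule: Thu evening→Haddad, Fri morning→Delgado, Fri afternoon→Pham+Varga, Fri evening→Haddad, Sat morning→Delgado, Sat afternoon→Pham, Sat evening→Varga+Huang.
Loads: Delgado 2/2, Haddad 2/2, Pham 2/2, Varga 2/3, Huang 1/3 — all within limits.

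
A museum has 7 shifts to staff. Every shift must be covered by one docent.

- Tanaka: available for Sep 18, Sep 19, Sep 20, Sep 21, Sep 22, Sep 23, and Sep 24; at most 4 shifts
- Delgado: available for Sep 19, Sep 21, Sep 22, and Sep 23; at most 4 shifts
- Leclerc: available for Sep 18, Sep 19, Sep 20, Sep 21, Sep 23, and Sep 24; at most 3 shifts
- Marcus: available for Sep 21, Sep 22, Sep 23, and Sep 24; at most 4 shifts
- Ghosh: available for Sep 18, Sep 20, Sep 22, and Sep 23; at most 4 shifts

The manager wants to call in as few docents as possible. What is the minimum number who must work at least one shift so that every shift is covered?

7 slots to fill and no one can take more than 4, so at least ⌈7/4⌉ = 2 docents are needed.
Tanaka and Delgado alone can cover everything: Sep 18→Tanaka, Sep 19→Tanaka, Sep 20→Tanaka, Sep 21→Delgado, Sep 22→Delgado, Sep 23→Delgado, Sep 24→Tanaka.

2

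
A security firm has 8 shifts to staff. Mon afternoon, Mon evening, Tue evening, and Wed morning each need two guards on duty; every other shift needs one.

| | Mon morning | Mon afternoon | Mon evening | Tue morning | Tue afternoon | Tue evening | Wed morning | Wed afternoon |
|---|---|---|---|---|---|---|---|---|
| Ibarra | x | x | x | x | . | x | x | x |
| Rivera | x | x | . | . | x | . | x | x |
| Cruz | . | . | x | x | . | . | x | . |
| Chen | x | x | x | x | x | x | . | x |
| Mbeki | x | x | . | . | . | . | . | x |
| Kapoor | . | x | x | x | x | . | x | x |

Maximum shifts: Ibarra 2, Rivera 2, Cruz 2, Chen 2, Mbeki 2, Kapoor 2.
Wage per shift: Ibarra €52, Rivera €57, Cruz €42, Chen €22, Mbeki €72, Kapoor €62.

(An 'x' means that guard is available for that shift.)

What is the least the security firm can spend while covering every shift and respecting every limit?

Tue evening can only be covered by Ibarra and Chen, so that assignment is forced.
Picking the cheapest available guard for each shift independently would cost €394, but that ignores the shift limits.
An optimal schedule: Mon morning→Ibarra, Mon afternoon→Mbeki+Kapoor, Mon evening→Cruz+Chen, Tue morning→Cruz, Tue afternoon→Rivera, Tue evening→Ibarra+Chen, Wed morning→Rivera+Kapoor, Wed afternoon→Mbeki.
Total: 52 + 72 + 62 + 42 + 22 + 42 + 57 + 52 + 22 + 57 + 62 + 72 = €614.

€614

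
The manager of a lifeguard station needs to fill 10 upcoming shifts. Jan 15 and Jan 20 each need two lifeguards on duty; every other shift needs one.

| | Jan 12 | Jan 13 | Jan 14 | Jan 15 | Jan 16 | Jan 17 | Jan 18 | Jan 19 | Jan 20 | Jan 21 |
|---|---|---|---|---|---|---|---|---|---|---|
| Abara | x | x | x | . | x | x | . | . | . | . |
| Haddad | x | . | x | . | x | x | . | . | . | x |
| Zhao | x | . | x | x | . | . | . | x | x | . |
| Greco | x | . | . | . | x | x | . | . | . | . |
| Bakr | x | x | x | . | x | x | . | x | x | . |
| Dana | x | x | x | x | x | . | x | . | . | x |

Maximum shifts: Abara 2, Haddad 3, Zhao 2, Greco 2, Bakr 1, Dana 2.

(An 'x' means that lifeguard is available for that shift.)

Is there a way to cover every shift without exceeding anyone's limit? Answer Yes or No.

Total capacity is 12 and 12 slots are needed, so capacity alone doesn't rule it out.
Shifts {Jan 15, Jan 19, Jan 20} need 5 worker-slots in total, but the lifeguards available for any of those shifts (Zhao, Bakr, and Dana) can supply at most 4 among them. So no valid schedule exists.

No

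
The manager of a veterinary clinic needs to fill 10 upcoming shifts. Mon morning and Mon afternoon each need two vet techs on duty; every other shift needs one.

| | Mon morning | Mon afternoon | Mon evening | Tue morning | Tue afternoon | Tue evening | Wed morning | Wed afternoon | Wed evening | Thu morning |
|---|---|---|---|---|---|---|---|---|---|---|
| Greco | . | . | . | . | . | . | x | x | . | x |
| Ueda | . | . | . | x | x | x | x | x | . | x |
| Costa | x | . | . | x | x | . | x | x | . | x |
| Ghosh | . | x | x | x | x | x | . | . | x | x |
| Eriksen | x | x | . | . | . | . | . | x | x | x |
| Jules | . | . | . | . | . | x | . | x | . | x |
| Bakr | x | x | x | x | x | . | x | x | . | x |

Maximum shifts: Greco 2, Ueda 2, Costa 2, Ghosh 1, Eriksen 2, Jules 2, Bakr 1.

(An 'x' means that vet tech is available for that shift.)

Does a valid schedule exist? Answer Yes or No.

Total capacity is 12 and 12 slots are needed, so capacity alone doesn't rule it out.
Shifts {Mon morning, Mon afternoon, Mon evening, Wed evening} need 6 worker-slots in total, but the vet techs available for any of those shifts (Costa, Ghosh, Eriksen, and Bakr) can supply at most 5 among them. So no valid schedule exists.

No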